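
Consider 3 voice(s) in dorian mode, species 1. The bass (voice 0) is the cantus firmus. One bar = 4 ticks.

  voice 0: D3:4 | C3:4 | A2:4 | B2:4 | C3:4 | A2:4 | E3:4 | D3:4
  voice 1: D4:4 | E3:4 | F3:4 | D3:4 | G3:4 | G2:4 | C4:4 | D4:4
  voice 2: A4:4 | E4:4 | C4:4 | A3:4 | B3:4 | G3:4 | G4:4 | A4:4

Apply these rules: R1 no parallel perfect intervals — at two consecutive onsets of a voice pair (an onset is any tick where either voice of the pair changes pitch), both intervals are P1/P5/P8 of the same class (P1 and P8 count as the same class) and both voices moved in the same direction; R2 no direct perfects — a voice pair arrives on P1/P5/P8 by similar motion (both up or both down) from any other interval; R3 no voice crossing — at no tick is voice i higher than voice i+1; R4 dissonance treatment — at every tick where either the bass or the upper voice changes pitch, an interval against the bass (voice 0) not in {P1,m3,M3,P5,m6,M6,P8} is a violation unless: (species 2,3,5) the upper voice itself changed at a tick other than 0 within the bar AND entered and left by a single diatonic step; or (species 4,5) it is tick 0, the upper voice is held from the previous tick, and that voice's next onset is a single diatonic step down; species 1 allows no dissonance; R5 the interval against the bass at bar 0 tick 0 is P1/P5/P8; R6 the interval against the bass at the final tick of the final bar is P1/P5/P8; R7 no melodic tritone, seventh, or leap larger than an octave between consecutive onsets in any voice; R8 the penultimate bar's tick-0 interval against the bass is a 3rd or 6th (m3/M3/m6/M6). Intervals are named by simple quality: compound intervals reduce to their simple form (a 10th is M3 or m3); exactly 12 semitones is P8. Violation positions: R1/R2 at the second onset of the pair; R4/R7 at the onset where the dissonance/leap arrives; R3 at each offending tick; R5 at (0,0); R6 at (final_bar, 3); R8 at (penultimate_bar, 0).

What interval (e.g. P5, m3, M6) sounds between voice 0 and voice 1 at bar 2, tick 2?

m6

voice 0=A2 voice 1=F3 -> m6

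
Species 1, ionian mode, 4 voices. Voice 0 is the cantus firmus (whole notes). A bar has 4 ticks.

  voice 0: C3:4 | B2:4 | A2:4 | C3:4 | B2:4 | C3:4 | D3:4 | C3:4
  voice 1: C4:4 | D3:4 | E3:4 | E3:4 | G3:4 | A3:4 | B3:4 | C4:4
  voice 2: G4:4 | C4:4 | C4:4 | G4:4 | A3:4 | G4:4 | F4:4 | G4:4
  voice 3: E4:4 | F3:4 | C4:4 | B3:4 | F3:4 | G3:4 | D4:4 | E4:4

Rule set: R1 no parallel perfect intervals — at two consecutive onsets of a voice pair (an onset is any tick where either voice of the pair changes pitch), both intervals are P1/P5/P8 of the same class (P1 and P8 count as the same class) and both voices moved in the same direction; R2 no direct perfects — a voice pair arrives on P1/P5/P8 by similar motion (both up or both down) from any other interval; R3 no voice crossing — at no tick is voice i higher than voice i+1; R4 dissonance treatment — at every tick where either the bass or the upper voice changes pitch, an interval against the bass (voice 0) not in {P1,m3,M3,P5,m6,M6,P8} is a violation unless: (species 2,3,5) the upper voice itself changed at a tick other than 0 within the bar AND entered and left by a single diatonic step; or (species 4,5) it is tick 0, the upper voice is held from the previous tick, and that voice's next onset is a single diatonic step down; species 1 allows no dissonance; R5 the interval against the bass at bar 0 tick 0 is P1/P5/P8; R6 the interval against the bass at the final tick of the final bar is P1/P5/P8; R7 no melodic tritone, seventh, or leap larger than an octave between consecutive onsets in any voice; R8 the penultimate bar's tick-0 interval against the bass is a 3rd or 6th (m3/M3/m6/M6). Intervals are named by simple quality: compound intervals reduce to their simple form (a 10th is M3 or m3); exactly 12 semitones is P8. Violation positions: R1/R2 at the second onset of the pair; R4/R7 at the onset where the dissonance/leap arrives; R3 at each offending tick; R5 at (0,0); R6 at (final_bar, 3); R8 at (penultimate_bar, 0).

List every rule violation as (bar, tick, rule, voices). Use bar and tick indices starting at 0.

bar 0: v0=C3 v1=C4 v2=G4 v3=E4 downbeat M3
bar 1: v0=B2 v1=D3 v2=C4 v3=F3 downbeat TT
bar 2: v0=A2 v1=E3 v2=C4 v3=C4 downbeat m3
bar 3: v0=C3 v1=E3 v2=G4 v3=B3 downbeat M7
bar 4: v0=B2 v1=G3 v2=A3 v3=F3 downbeat TT
bar 5: v0=C3 v1=A3 v2=G4 v3=G3 downbeat P5
bar 6: v0=D3 v1=B3 v2=F4 v3=D4 downbeat P8
bar 7: v0=C3 v1=C4 v2=G4 v3=E4 downbeat M3
  -> R3 @ bar 0 tick 0 v(2, 3): G4 above E4
  -> R5 @ bar 0 tick 0 v(0, 3): opens on M3
  -> R3 @ bar 0 tick 1 v(2, 3): G4 above E4
  -> R3 @ bar 0 tick 2 v(2, 3): G4 above E4
  -> R3 @ bar 0 tick 3 v(2, 3): G4 above E4
  -> R2 @ bar 1 tick 0 v(2, 3): G4/E4 m3 -> C4/F3 P5 similar
  -> R3 @ bar 1 tick 0 v(2, 3): C4 above F3
  -> R4 @ bar 1 tick 0 v(0, 2): B2/C4 m2 untreated
  -> R4 @ bar 1 tick 0 v(0, 3): B2/F3 TT untreated
  -> R7 @ bar 1 tick 0 v(1,): C4->D3 leap 10st
  -> R7 @ bar 1 tick 0 v(3,): E4->F3 leap 11st
  -> R3 @ bar 1 tick 1 v(2, 3): C4 above F3
  -> R3 @ bar 1 tick 2 v(2, 3): C4 above F3
  -> R3 @ bar 1 tick 3 v(2, 3): C4 above F3
  -> R2 @ bar 3 tick 0 v(0, 2): A2/C4 m3 -> C3/G4 P5 similar
  -> R3 @ bar 3 tick 0 v(2, 3): G4 above B3
  -> R4 @ bar 3 tick 0 v(0, 3): C3/B3 M7 untreated
  -> R3 @ bar 3 tick 1 v(2, 3): G4 above B3
  -> R3 @ bar 3 tick 2 v(2, 3): G4 above B3
  -> R3 @ bar 3 tick 3 v(2, 3): G4 above B3
  -> R3 @ bar 4 tick 0 v(2, 3): A3 above F3
  -> R4 @ bar 4 tick 0 v(0, 2): B2/A3 m7 untreated
  -> R4 @ bar 4 tick 0 v(0, 3): B2/F3 TT untreated
  -> R7 @ bar 4 tick 0 v(2,): G4->A3 leap 10st
  -> R7 @ bar 4 tick 0 v(3,): B3->F3 leap 6st
  -> R3 @ bar 4 tick 1 v(2, 3): A3 above F3
  -> R3 @ bar 4 tick 2 v(2, 3): A3 above F3
  -> R3 @ bar 4 tick 3 v(2, 3): A3 above F3
  -> R2 @ bar 5 tick 0 v(0, 2): B2/A3 m7 -> C3/G4 P5 similar
  -> R2 @ bar 5 tick 0 v(0, 3): B2/F3 TT -> C3/G3 P5 similar
  -> R2 @ bar 5 tick 0 v(2, 3): A3/F3 M3 -> G4/G3 P8 similar
  -> R3 @ bar 5 tick 0 v(2, 3): G4 above G3
  -> R7 @ bar 5 tick 0 v(2,): A3->G4 leap 10st
  -> R3 @ bar 5 tick 1 v(2, 3): G4 above G3
  -> R3 @ bar 5 tick 2 v(2, 3): G4 above G3
  -> R3 @ bar 5 tick 3 v(2, 3): G4 above G3
  -> R2 @ bar 6 tick 0 v(0, 3): C3/G3 P5 -> D3/D4 P8 similar
  -> R3 @ bar 6 tick 0 v(2, 3): F4 above D4
  -> R8 @ bar 6 tick 0 v(0, 3): penult P8 not 3rd/6th
  -> R3 @ bar 6 tick 1 v(2, 3): F4 above D4
  -> R3 @ bar 6 tick 2 v(2, 3): F4 above D4
  -> R3 @ bar 6 tick 3 v(2, 3): F4 above D4
  -> R2 @ bar 7 tick 0 v(1, 2): B3/F4 TT -> C4/G4 P5 similar
  -> R3 @ bar 7 tick 0 v(2, 3): G4 above E4
  -> R3 @ bar 7 tick 1 v(2, 3): G4 above E4
  -> R3 @ bar 7 tick 2 v(2, 3): G4 above E4
  -> R3 @ bar 7 tick 3 v(2, 3): G4 above E4
  -> R6 @ bar 7 tick 3 v(0, 3): closes on M3

(0, 0, R3, (2, 3))
(0, 0, R5, (0, 3))
(0, 1, R3, (2, 3))
(0, 2, R3, (2, 3))
(0, 3, R3, (2, 3))
(1, 0, R2, (2, 3))
(1, 0, R3, (2, 3))
(1, 0, R4, (0, 2))
(1, 0, R4, (0, 3))
(1, 0, R7, (1,))
(1, 0, R7, (3,))
(1, 1, R3, (2, 3))
(1, 2, R3, (2, 3))
(1, 3, R3, (2, 3))
(3, 0, R2, (0, 2))
(3, 0, R3, (2, 3))
(3, 0, R4, (0, 3))
(3, 1, R3, (2, 3))
(3, 2, R3, (2, 3))
(3, 3, R3, (2, 3))
(4, 0, R3, (2, 3))
(4, 0, R4, (0, 2))
(4, 0, R4, (0, 3))
(4, 0, R7, (2,))
(4, 0, R7, (3,))
(4, 1, R3, (2, 3))
(4, 2, R3, (2, 3))
(4, 3, R3, (2, 3))
(5, 0, R2, (0, 2))
(5, 0, R2, (0, 3))
(5, 0, R2, (2, 3))
(5, 0, R3, (2, 3))
(5, 0, R7, (2,))
(5, 1, R3, (2, 3))
(5, 2, R3, (2, 3))
(5, 3, R3, (2, 3))
(6, 0, R2, (0, 3))
(6, 0, R3, (2, 3))
(6, 0, R8, (0, 3))
(6, 1, R3, (2, 3))
(6, 2, R3, (2, 3))
(6, 3, R3, (2, 3))
(7, 0, R2, (1, 2))
(7, 0, R3, (2, 3))
(7, 1, R3, (2, 3))
(7, 2, R3, (2, 3))
(7, 3, R3, (2, 3))
(7, 3, R6, (0, 3))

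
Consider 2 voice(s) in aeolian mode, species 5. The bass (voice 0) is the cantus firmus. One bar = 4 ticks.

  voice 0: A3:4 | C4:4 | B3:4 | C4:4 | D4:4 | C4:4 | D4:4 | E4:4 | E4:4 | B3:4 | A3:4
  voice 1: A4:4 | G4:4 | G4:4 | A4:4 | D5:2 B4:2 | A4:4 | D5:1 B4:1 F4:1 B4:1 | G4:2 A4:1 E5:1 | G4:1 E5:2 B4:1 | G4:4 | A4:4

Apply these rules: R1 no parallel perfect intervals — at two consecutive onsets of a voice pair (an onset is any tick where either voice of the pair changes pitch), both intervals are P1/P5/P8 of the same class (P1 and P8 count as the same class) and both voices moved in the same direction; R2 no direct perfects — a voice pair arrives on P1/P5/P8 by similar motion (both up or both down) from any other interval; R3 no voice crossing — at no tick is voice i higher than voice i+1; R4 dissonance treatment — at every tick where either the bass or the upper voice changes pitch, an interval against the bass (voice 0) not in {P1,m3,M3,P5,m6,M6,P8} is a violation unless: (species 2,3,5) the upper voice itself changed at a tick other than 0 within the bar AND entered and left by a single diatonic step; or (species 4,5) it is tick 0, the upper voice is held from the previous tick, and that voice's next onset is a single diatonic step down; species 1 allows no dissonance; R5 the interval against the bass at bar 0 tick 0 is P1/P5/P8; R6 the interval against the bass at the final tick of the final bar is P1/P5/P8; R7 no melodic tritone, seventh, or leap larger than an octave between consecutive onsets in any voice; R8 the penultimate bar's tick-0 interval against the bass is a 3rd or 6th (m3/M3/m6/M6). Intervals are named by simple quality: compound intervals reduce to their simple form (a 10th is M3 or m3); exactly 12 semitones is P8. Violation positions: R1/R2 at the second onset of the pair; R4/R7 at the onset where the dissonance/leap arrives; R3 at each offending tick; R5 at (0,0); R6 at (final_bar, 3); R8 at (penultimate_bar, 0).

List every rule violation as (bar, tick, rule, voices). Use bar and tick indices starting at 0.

(4, 0, R2, (0, 1))
(6, 0, R2, (0, 1))
(6, 2, R7, (1,))
(6, 3, R7, (1,))
(7, 2, R4, (0, 1))

bar 0: v0=A3 v1=A4 downbeat P8
bar 1: v0=C4 v1=G4 downbeat P5
bar 2: v0=B3 v1=G4 downbeat m6
bar 3: v0=C4 v1=A4 downbeat M6
bar 4: v0=D4 v1=D5 downbeat P8
bar 5: v0=C4 v1=A4 downbeat M6
bar 6: v0=D4 v1=D5 downbeat P8
bar 7: v0=E4 v1=G4 downbeat m3
bar 8: v0=E4 v1=G4 downbeat m3
bar 9: v0=B3 v1=G4 downbeat m6
bar 10: v0=A3 v1=A4 downbeat P8
  -> R2 @ bar 4 tick 0 v(0, 1): C4/A4 M6 -> D4/D5 P8 similar
  -> R2 @ bar 6 tick 0 v(0, 1): C4/A4 M6 -> D4/D5 P8 similar
  -> R7 @ bar 6 tick 2 v(1,): B4->F4 leap 6st
  -> R7 @ bar 6 tick 3 v(1,): F4->B4 leap 6st
  -> R4 @ bar 7 tick 2 v(0, 1): E4/A4 P4 untreated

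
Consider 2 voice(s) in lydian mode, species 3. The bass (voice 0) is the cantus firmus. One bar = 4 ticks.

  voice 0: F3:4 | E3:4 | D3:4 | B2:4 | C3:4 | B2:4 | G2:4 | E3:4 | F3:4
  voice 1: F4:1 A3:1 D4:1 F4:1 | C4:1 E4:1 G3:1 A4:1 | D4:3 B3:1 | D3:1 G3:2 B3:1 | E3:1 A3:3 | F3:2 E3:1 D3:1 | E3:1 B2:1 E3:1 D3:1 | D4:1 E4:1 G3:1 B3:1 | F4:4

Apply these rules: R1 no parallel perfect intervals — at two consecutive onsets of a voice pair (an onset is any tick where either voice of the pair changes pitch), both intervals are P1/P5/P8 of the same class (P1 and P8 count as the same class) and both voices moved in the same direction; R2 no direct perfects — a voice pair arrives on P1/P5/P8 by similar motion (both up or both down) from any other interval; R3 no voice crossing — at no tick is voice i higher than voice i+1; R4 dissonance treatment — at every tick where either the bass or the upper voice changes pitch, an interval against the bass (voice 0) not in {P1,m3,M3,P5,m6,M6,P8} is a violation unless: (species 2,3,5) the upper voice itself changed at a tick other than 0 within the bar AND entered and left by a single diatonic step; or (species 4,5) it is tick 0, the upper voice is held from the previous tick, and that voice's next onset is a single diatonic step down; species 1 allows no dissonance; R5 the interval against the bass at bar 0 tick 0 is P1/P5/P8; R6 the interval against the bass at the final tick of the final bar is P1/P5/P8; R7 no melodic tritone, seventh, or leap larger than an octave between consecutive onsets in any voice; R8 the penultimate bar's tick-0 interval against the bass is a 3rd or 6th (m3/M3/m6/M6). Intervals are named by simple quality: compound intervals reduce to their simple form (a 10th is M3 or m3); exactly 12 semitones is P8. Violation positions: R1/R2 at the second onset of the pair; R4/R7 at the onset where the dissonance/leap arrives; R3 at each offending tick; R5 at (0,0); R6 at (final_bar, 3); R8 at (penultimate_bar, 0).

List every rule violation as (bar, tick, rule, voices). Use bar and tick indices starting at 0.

(1, 3, R4, (0, 1))
(1, 3, R7, (1,))
(2, 0, R2, (0, 1))
(5, 0, R4, (0, 1))
(7, 0, R4, (0, 1))
(7, 0, R8, (0, 1))
(8, 0, R2, (0, 1))
(8, 0, R7, (1,))

bar 0: v0=F3 v1=F4 downbeat P8
bar 1: v0=E3 v1=C4 downbeat m6
bar 2: v0=D3 v1=D4 downbeat P8
bar 3: v0=B2 v1=D3 downbeat m3
bar 4: v0=C3 v1=E3 downbeat M3
bar 5: v0=B2 v1=F3 downbeat TT
bar 6: v0=G2 v1=E3 downbeat M6
bar 7: v0=E3 v1=D4 downbeat m7
bar 8: v0=F3 v1=F4 downbeat P8
  -> R4 @ bar 1 tick 3 v(0, 1): E3/A4 P4 untreated
  -> R7 @ bar 1 tick 3 v(1,): G3->A4 leap 14st
  -> R2 @ bar 2 tick 0 v(0, 1): E3/A4 P4 -> D3/D4 P8 similar
  -> R4 @ bar 5 tick 0 v(0, 1): B2/F3 TT untreated
  -> R4 @ bar 7 tick 0 v(0, 1): E3/D4 m7 untreated
  -> R8 @ bar 7 tick 0 v(0, 1): penult m7 not 3rd/6th
  -> R2 @ bar 8 tick 0 v(0, 1): E3/B3 P5 -> F3/F4 P8 similar
  -> R7 @ bar 8 tick 0 v(1,): B3->F4 leap 6st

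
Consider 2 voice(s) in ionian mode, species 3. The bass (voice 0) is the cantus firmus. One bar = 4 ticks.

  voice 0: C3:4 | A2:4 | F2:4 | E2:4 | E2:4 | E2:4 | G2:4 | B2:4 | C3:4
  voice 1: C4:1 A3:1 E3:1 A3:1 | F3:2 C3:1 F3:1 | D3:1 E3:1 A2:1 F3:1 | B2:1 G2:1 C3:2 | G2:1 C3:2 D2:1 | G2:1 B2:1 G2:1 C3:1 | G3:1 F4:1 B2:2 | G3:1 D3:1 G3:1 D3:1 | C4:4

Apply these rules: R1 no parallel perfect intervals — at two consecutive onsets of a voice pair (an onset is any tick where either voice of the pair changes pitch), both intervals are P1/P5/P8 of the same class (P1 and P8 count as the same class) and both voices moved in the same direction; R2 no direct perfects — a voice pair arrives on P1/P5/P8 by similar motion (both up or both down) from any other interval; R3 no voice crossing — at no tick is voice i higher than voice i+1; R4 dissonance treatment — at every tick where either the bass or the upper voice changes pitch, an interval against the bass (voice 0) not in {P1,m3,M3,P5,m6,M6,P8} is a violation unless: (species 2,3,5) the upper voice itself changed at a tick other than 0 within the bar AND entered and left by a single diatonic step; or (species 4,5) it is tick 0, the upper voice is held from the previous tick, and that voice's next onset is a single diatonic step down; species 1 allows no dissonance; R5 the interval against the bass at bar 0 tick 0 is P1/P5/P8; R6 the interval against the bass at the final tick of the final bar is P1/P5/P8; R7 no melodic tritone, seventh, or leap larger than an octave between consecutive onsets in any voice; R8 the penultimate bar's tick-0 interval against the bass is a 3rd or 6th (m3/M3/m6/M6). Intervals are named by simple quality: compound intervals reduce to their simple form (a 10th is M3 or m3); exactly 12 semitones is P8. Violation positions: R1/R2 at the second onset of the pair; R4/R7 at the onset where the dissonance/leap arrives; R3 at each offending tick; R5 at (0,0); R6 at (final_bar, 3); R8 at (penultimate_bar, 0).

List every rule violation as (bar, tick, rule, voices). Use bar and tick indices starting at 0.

(2, 1, R4, (0, 1))
(3, 0, R2, (0, 1))
(3, 0, R7, (1,))
(4, 3, R3, (0, 1))
(4, 3, R4, (0, 1))
(4, 3, R7, (1,))
(6, 0, R2, (0, 1))
(6, 1, R4, (0, 1))
(6, 1, R7, (1,))
(6, 2, R7, (1,))
(8, 0, R2, (0, 1))
(8, 0, R7, (1,))

bar 0: v0=C3 v1=C4 downbeat P8
bar 1: v0=A2 v1=F3 downbeat m6
bar 2: v0=F2 v1=D3 downbeat M6
bar 3: v0=E2 v1=B2 downbeat P5
bar 4: v0=E2 v1=G2 downbeat m3
bar 5: v0=E2 v1=G2 downbeat m3
bar 6: v0=G2 v1=G3 downbeat P8
bar 7: v0=B2 v1=G3 downbeat m6
bar 8: v0=C3 v1=C4 downbeat P8
  -> R4 @ bar 2 tick 1 v(0, 1): F2/E3 M7 untreated
  -> R2 @ bar 3 tick 0 v(0, 1): F2/F3 P8 -> E2/B2 P5 similar
  -> R7 @ bar 3 tick 0 v(1,): F3->B2 leap 6st
  -> R3 @ bar 4 tick 3 v(0, 1): E2 above D2
  -> R4 @ bar 4 tick 3 v(0, 1): E2/D2 M2 untreated
  -> R7 @ bar 4 tick 3 v(1,): C3->D2 leap 10st
  -> R2 @ bar 6 tick 0 v(0, 1): E2/C3 m6 -> G2/G3 P8 similar
  -> R4 @ bar 6 tick 1 v(0, 1): G2/F4 m7 untreated
  -> R7 @ bar 6 tick 1 v(1,): G3->F4 leap 10st
  -> R7 @ bar 6 tick 2 v(1,): F4->B2 leap 18st
  -> R2 @ bar 8 tick 0 v(0, 1): B2/D3 m3 -> C3/C4 P8 similar
  -> R7 @ bar 8 tick 0 v(1,): D3->C4 leap 10st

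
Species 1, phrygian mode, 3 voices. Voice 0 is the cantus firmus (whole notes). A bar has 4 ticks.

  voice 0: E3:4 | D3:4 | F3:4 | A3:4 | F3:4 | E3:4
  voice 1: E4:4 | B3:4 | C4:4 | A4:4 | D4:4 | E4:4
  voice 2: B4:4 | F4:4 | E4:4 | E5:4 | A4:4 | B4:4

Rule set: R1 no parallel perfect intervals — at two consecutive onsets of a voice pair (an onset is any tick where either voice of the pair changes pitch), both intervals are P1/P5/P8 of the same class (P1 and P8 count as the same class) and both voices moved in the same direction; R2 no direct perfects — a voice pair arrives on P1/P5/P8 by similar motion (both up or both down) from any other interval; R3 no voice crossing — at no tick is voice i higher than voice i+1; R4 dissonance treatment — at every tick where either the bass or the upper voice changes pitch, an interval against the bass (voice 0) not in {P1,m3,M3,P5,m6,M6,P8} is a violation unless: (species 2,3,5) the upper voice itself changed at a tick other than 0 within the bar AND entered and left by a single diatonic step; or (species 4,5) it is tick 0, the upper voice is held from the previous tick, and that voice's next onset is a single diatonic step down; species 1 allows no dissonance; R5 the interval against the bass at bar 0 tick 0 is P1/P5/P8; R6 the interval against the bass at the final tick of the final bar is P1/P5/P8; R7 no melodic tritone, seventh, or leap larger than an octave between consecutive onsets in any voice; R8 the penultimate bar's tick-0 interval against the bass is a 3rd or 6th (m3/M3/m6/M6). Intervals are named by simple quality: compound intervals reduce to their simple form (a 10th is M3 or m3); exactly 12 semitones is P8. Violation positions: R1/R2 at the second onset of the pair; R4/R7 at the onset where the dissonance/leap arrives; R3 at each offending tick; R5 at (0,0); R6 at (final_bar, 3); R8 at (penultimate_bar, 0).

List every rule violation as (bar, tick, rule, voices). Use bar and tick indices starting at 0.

bar 0: v0=E3 v1=E4 v2=B4 downbeat P5
bar 1: v0=D3 v1=B3 v2=F4 downbeat m3
bar 2: v0=F3 v1=C4 v2=E4 downbeat M7
bar 3: v0=A3 v1=A4 v2=E5 downbeat P5
bar 4: v0=F3 v1=D4 v2=A4 downbeat M3
bar 5: v0=E3 v1=E4 v2=B4 downbeat P5
  -> R7 @ bar 1 tick 0 v(2,): B4->F4 leap 6st
  -> R2 @ bar 2 tick 0 v(0, 1): D3/B3 M6 -> F3/C4 P5 similar
  -> R4 @ bar 2 tick 0 v(0, 2): F3/E4 M7 untreated
  -> R2 @ bar 3 tick 0 v(0, 1): F3/C4 P5 -> A3/A4 P8 similar
  -> R2 @ bar 3 tick 0 v(0, 2): F3/E4 M7 -> A3/E5 P5 similar
  -> R2 @ bar 3 tick 0 v(1, 2): C4/E4 M3 -> A4/E5 P5 similar
  -> R1 @ bar 4 tick 0 v(1, 2): A4/E5 P5 -> D4/A4 P5 similar
  -> R1 @ bar 5 tick 0 v(1, 2): D4/A4 P5 -> E4/B4 P5 similar

(1, 0, R7, (2,))
(2, 0, R2, (0, 1))
(2, 0, R4, (0, 2))
(3, 0, R2, (0, 1))
(3, 0, R2, (0, 2))
(3, 0, R2, (1, 2))
(4, 0, R1, (1, 2))
(5, 0, R1, (1, 2))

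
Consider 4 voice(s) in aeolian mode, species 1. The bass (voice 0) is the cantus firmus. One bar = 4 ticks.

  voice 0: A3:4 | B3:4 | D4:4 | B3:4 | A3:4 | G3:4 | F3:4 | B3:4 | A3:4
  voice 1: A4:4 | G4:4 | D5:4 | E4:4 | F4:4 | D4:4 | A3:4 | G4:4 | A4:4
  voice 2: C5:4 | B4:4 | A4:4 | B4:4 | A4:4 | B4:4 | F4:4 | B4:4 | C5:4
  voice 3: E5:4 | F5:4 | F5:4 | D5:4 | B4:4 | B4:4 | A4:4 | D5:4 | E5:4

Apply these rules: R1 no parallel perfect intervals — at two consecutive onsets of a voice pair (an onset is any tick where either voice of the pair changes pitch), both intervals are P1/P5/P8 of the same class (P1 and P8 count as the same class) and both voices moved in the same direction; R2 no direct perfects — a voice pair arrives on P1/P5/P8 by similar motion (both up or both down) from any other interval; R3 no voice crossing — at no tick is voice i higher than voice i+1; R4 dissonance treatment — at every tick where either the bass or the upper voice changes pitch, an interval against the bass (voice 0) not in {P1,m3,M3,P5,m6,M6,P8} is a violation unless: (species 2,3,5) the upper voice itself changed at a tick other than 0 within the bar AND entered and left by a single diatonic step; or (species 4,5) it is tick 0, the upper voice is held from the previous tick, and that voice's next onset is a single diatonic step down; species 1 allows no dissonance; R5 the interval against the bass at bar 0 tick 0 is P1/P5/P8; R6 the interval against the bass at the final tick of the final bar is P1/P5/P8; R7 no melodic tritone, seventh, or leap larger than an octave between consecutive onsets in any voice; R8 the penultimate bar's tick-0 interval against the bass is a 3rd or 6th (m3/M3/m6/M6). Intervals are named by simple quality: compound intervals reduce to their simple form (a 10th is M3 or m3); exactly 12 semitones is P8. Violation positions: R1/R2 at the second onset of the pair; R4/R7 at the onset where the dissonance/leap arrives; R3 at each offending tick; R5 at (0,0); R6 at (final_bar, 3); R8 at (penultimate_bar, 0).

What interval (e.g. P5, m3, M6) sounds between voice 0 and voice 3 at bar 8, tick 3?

P5

voice 0=A3 voice 3=E5 -> P5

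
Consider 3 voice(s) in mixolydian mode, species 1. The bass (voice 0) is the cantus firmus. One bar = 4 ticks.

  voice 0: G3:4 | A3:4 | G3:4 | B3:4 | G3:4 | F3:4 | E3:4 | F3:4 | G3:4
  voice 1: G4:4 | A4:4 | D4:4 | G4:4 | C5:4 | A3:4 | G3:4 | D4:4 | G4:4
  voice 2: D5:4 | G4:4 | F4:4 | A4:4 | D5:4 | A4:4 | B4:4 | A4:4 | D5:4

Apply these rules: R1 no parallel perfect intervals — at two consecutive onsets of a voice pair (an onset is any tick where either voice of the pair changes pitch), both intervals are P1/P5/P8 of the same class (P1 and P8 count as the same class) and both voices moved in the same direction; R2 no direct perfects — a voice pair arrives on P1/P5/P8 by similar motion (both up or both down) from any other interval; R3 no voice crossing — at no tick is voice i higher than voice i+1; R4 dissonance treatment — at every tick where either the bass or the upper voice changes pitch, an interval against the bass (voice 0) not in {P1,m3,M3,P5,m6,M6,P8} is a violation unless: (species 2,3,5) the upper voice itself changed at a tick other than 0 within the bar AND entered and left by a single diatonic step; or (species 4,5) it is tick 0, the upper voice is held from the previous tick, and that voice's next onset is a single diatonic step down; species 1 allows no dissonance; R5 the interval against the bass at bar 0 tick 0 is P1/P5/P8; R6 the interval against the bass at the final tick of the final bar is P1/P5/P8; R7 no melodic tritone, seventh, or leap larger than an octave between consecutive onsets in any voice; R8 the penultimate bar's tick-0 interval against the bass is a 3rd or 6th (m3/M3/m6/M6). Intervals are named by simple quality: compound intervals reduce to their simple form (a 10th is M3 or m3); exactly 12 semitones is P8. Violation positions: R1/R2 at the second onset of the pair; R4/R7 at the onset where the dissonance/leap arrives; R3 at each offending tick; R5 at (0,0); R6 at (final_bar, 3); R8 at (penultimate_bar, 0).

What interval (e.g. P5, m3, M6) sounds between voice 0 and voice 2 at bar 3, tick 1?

m7

voice 0=B3 voice 2=A4 -> m7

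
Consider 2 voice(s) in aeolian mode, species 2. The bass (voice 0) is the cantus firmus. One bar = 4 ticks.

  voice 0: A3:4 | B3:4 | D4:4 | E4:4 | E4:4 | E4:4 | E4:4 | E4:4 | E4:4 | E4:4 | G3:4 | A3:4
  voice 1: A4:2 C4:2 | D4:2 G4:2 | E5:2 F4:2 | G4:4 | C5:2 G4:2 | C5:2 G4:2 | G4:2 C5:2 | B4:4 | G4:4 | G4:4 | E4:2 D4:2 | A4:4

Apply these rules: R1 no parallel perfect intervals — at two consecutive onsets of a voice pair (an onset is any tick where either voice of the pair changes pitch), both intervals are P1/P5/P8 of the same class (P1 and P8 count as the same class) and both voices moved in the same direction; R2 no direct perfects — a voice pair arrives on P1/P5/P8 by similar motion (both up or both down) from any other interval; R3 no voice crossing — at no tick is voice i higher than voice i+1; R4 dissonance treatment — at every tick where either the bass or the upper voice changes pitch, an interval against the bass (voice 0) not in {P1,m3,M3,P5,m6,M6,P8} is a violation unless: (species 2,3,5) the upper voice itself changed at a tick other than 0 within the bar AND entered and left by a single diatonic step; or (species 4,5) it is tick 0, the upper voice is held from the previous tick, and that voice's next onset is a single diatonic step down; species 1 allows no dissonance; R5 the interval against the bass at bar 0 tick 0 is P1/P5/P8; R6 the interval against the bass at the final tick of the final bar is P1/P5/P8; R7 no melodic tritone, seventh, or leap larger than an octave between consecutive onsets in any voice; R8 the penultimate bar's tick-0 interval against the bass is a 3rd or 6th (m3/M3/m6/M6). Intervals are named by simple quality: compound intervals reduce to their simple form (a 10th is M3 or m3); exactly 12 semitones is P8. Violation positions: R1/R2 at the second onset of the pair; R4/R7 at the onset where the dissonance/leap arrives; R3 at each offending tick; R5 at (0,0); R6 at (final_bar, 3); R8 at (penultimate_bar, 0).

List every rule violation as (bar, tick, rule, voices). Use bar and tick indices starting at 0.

bar 0: v0=A3 v1=A4 downbeat P8
bar 1: v0=B3 v1=D4 downbeat m3
bar 2: v0=D4 v1=E5 downbeat M2
bar 3: v0=E4 v1=G4 downbeat m3
bar 4: v0=E4 v1=C5 downbeat m6
bar 5: v0=E4 v1=C5 downbeat m6
bar 6: v0=E4 v1=G4 downbeat m3
bar 7: v0=E4 v1=B4 downbeat P5
bar 8: v0=E4 v1=G4 downbeat m3
bar 9: v0=E4 v1=G4 downbeat m3
bar 10: v0=G3 v1=E4 downbeat M6
bar 11: v0=A3 v1=A4 downbeat P8
  -> R4 @ bar 2 tick 0 v(0, 1): D4/E5 M2 untreated
  -> R7 @ bar 2 tick 2 v(1,): E5->F4 leap 11st
  -> R2 @ bar 11 tick 0 v(0, 1): G3/D4 P5 -> A3/A4 P8 similar

(2, 0, R4, (0, 1))
(2, 2, R7, (1,))
(11, 0, R2, (0, 1))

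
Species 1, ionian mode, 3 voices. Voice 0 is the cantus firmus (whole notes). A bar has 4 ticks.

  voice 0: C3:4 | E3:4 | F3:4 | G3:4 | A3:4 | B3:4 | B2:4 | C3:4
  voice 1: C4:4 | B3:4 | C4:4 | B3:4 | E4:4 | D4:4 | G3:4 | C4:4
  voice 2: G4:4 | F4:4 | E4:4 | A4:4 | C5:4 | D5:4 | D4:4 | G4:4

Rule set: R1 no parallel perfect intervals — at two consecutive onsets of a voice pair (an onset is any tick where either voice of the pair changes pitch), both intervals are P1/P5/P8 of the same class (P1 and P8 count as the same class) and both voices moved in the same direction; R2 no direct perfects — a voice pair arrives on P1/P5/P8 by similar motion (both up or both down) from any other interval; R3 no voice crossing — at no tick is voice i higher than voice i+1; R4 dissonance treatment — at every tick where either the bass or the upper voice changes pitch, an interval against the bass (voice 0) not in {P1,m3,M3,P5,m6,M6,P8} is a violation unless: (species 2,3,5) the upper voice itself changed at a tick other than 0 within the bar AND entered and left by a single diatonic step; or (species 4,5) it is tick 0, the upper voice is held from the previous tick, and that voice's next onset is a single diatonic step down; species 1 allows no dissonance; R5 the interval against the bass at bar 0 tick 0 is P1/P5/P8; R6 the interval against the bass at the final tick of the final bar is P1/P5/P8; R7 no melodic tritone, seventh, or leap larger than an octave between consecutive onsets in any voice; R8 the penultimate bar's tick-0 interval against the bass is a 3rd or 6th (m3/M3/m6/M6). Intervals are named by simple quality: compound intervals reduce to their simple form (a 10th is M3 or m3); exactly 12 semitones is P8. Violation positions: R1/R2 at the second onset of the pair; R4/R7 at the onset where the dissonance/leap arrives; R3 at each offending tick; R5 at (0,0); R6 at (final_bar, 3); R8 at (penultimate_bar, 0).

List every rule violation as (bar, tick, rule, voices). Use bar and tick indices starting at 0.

(1, 0, R4, (0, 2))
(2, 0, R1, (0, 1))
(2, 0, R4, (0, 2))
(3, 0, R4, (0, 2))
(4, 0, R2, (0, 1))
(6, 0, R2, (1, 2))
(7, 0, R1, (1, 2))
(7, 0, R2, (0, 1))
(7, 0, R2, (0, 2))

bar 0: v0=C3 v1=C4 v2=G4 downbeat P5
bar 1: v0=E3 v1=B3 v2=F4 downbeat m2
bar 2: v0=F3 v1=C4 v2=E4 downbeat M7
bar 3: v0=G3 v1=B3 v2=A4 downbeat M2
bar 4: v0=A3 v1=E4 v2=C5 downbeat m3
bar 5: v0=B3 v1=D4 v2=D5 downbeat m3
bar 6: v0=B2 v1=G3 v2=D4 downbeat m3
bar 7: v0=C3 v1=C4 v2=G4 downbeat P5
  -> R4 @ bar 1 tick 0 v(0, 2): E3/F4 m2 untreated
  -> R1 @ bar 2 tick 0 v(0, 1): E3/B3 P5 -> F3/C4 P5 similar
  -> R4 @ bar 2 tick 0 v(0, 2): F3/E4 M7 untreated
  -> R4 @ bar 3 tick 0 v(0, 2): G3/A4 M2 untreated
  -> R2 @ bar 4 tick 0 v(0, 1): G3/B3 M3 -> A3/E4 P5 similar
  -> R2 @ bar 6 tick 0 v(1, 2): D4/D5 P8 -> G3/D4 P5 similar
  -> R1 @ bar 7 tick 0 v(1, 2): G3/D4 P5 -> C4/G4 P5 similar
  -> R2 @ bar 7 tick 0 v(0, 1): B2/G3 m6 -> C3/C4 P8 similar
  -> R2 @ bar 7 tick 0 v(0, 2): B2/D4 m3 -> C3/G4 P5 similar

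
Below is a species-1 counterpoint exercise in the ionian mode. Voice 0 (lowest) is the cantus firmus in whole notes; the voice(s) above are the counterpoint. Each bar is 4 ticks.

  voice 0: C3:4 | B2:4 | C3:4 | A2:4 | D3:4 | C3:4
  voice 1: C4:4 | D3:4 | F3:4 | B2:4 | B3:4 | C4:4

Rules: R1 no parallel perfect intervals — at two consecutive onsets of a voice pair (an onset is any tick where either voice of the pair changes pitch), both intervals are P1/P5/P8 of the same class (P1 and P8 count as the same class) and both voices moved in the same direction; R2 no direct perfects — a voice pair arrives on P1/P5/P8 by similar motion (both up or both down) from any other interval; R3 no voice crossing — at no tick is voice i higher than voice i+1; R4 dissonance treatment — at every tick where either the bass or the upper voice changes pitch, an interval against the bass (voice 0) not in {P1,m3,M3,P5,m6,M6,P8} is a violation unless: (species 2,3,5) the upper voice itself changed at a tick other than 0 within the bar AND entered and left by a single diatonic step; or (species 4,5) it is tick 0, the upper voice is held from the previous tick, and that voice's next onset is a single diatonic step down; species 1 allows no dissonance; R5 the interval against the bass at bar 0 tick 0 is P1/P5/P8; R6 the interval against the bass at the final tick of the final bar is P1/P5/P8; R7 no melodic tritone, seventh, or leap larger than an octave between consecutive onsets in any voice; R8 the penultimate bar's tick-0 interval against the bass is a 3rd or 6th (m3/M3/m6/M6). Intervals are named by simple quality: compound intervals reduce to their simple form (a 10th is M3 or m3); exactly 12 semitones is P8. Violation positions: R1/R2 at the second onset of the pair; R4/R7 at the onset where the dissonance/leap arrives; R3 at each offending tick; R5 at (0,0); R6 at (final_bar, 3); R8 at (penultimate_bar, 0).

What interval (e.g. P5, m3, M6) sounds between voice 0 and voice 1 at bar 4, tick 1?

M6

voice 0=D3 voice 1=B3 -> M6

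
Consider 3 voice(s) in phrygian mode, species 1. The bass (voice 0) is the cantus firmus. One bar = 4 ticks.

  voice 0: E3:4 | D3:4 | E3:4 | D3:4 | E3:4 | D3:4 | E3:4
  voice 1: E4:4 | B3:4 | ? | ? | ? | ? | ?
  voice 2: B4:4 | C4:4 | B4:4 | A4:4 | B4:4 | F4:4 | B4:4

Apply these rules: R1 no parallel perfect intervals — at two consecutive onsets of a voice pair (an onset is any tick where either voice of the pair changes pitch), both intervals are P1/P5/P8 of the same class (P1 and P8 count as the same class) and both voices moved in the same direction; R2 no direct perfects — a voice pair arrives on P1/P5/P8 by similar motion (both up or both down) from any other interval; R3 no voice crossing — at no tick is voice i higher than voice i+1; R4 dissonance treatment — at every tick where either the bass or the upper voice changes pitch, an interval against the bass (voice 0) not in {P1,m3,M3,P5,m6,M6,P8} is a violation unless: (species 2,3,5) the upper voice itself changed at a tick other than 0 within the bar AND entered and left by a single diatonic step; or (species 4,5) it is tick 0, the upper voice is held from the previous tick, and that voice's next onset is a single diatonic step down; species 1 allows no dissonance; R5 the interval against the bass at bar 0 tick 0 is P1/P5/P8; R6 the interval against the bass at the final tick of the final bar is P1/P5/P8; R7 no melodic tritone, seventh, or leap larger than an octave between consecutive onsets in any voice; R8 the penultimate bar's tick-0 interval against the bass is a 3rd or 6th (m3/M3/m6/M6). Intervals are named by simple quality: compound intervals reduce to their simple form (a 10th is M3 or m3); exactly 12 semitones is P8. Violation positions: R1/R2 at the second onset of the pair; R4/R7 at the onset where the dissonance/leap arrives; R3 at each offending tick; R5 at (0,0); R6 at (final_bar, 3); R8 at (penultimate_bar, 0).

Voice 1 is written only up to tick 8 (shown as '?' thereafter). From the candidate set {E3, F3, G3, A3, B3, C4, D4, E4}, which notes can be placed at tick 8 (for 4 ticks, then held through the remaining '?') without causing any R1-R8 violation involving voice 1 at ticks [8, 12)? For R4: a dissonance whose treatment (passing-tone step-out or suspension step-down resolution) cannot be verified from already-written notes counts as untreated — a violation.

E3: legal
F3: violates R4,R7
G3: legal
A3: violates R4
B3: legal
C4: legal
D4: violates R4
E4: violates R2

{B3, C4, E3, G3}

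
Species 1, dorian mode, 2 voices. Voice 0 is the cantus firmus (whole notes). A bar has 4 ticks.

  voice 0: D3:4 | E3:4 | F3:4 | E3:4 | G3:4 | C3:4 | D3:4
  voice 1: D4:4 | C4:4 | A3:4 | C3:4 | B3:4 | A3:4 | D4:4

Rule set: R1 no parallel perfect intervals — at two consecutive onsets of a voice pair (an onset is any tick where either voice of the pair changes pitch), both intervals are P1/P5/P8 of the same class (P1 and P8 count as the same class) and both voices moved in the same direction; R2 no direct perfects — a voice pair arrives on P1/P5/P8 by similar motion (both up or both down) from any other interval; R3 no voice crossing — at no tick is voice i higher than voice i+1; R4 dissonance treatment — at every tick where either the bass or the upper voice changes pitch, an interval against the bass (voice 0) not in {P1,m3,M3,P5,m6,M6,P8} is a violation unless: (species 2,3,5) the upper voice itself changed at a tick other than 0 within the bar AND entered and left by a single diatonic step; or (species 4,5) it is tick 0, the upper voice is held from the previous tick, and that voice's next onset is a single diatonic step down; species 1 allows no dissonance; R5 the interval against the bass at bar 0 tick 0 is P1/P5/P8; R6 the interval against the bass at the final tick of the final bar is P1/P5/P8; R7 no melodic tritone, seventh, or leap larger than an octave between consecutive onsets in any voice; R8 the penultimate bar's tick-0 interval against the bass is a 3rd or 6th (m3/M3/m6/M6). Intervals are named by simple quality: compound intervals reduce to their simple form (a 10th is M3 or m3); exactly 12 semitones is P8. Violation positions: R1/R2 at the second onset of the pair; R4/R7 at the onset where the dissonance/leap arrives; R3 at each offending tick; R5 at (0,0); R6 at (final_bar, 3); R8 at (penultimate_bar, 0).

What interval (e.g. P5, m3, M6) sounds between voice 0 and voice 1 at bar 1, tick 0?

voice 0=E3 voice 1=C4 -> m6

m6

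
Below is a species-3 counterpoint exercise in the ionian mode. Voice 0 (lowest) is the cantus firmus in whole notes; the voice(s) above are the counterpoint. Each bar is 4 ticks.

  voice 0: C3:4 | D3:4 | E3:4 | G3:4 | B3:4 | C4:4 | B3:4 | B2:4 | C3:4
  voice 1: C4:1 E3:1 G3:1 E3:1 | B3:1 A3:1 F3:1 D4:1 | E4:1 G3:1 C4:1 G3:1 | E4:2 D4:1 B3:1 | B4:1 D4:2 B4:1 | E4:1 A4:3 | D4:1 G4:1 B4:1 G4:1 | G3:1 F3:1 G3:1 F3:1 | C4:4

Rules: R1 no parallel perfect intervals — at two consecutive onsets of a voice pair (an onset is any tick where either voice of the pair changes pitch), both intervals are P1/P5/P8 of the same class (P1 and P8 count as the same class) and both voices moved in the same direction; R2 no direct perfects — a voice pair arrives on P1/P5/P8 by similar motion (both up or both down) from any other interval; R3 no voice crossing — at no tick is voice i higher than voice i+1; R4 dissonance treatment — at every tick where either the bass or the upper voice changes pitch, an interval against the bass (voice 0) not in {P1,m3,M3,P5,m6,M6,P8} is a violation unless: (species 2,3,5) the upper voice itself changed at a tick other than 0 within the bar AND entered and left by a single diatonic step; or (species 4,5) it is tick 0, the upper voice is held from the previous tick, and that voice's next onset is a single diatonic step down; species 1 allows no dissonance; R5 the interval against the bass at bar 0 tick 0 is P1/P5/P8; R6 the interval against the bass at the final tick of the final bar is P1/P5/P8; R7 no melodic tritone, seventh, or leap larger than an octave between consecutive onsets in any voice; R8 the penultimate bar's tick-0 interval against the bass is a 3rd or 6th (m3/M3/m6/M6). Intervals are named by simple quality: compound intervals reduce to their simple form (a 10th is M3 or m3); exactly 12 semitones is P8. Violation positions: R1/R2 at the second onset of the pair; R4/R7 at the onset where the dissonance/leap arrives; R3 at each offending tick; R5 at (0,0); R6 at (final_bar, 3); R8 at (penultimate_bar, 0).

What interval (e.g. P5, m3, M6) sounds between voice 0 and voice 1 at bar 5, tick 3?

voice 0=C4 voice 1=A4 -> M6

M6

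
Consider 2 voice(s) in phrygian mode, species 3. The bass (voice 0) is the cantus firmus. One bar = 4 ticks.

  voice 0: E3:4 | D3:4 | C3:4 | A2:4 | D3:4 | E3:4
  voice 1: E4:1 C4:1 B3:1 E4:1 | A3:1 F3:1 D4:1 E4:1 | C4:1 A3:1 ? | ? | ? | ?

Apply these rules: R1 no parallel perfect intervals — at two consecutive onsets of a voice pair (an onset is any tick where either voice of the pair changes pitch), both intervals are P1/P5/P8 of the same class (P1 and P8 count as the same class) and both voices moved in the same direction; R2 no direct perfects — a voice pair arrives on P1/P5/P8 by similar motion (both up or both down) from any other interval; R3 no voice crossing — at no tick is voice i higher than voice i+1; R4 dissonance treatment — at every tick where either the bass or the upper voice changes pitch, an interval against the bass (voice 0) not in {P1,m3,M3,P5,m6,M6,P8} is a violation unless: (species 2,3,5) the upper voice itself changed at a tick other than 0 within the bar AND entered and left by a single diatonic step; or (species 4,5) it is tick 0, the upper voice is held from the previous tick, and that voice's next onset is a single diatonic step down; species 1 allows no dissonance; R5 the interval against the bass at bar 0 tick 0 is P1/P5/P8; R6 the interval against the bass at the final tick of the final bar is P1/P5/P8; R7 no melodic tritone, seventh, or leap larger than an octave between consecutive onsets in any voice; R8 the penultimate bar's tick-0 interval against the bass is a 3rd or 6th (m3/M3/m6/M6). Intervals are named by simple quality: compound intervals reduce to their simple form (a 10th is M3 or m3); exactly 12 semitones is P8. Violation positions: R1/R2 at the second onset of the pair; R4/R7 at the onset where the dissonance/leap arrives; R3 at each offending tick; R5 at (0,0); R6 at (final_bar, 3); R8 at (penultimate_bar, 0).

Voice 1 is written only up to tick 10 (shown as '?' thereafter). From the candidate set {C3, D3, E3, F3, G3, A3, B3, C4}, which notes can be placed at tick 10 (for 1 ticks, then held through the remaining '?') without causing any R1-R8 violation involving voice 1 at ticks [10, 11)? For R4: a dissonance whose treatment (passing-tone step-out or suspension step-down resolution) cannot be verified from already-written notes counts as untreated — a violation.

{A3, C3, C4, E3, G3}

C3: legal
D3: violates R4
E3: legal
F3: violates R4
G3: legal
A3: legal
B3: violates R4
C4: legal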